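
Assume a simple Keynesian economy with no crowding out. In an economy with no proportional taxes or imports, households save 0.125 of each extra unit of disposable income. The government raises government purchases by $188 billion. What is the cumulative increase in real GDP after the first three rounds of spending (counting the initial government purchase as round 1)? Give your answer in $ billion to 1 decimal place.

$496.4 billion

MPC = 1 − MPS = 1 − 0.125 = 0.875.
Round 1 adds ΔG = $188 billion; each later round is MPC = 0.875 times the previous.
After 3 rounds: 188 + 164.5 + 143.9375 = ΔG·(1 − c^3)/(1 − c) = 188 × (1 − 0.669921875)/0.125 ≈ $496.4 billion.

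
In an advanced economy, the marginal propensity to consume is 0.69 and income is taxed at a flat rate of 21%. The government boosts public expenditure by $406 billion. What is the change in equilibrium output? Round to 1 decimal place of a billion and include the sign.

+$892.5 billion

Expenditure multiplier = 1/(1 − c(1−t)) = 1/(1 − 0.69×0.79) = 1/0.4549 ≈ 2.198.
ΔY = k × ΔG = (+$406 billion) / 0.4549 ≈ +$892.5 billion.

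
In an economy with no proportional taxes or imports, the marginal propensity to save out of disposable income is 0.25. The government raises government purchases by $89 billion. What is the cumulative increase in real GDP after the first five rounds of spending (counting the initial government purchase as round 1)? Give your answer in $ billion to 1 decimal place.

MPC = 1 − MPS = 1 − 0.25 = 0.75.
Round 1 adds ΔG = $89 billion; each later round is MPC = 0.75 times the previous.
After 5 rounds: 89 + 66.75 + 50.0625 + 37.546875 + 28.16015625 = ΔG·(1 − c^5)/(1 − c) = 89 × (1 − 0.2373046875)/0.25 ≈ $271.5 billion.

$271.5 billion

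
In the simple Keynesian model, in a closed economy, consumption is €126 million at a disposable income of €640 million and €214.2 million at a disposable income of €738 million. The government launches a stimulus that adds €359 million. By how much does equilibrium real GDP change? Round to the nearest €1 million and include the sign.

+€3,590 million

MPC = ΔC/ΔYd = (214.2 − 126)/(738 − 640) = 88.2/98 = 0.9.
Spending multiplier = 1/(1 − MPC) = 1/(1 − 0.9) = 1/0.1 = 10.
ΔY = k × ΔG = (+€359 million) / 0.1 = +€3,590 million.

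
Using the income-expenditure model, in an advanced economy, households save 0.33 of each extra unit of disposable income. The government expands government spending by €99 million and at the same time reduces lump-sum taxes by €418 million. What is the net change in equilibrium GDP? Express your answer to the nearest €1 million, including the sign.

MPC = 1 − MPS = 1 − 0.33 = 0.67.
Expenditure multiplier = 1/(1 − MPC) = 1/(1 − 0.67) = 1/0.33 ≈ 3.03.
ΔG contributes k·ΔG = (+€99 million) / 0.33 = +€300 million.
ΔT of −€418 million changes first-round spending by −c·ΔT = +€280.06 million, contributing k·(−c·ΔT) = (+€280.06 million) / 0.33 ≈ +€848.7 million.
Net ΔY = k(ΔG − c·ΔT) = (+€379.06 million) / 0.33 ≈ +€1,149 million.

+€1,149 million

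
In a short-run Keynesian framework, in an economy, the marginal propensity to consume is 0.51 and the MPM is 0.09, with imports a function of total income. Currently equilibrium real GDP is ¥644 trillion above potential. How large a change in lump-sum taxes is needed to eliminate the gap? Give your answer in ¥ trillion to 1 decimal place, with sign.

+¥732.4 trillion

Spending multiplier = 1/(1 − c + m) = 1/(1 − 0.51 + 0.09) = 1/0.58 ≈ 1.724.
Tax multiplier = −c·k = −0.51/0.58 ≈ −0.879. Need ΔY = −¥644 trillion, so ΔT = ΔY/(−c·k) = −(−¥644 trillion) × 0.58 / 0.51 ≈ +¥732.4 trillion.
The government should raise lump-sum taxes by ¥732.4 trillion.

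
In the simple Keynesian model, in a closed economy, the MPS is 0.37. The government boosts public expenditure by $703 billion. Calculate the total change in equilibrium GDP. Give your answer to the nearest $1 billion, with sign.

MPC = 1 − MPS = 1 − 0.37 = 0.63.
Spending multiplier = 1/(1 − MPC) = 1/(1 − 0.63) = 1/0.37 ≈ 2.703.
ΔY = k × ΔG = (+$703 billion) / 0.37 = +$1,900 billion.

+$1,900 billion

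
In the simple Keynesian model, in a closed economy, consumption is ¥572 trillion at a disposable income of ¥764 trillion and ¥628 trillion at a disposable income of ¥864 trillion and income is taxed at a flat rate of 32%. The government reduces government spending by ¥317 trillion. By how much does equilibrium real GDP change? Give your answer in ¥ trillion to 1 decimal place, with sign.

MPC = ΔC/ΔYd = (628 − 572)/(864 − 764) = 56/100 = 0.56.
Spending multiplier = 1/(1 − c(1−t)) = 1/(1 − 0.56×0.68) = 1/0.6192 ≈ 1.615.
ΔY = k × ΔG = (−¥317 trillion) / 0.6192 ≈ −¥512 trillion.

−¥512.0 trillion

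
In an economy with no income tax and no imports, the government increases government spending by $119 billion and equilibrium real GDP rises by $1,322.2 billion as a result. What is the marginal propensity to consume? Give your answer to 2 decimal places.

Implied spending multiplier k = ΔY/ΔG = 1,322.2/119 ≈ 11.1109.
Since k = 1/(1 − MPC), MPC = 1 − 1/k = 1 − ΔG/ΔY = 1 − 119/1,322.2 ≈ 0.91.

0.91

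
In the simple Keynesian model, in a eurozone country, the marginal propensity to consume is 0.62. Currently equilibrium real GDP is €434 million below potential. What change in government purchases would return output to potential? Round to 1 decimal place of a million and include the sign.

Spending multiplier = 1/(1 − MPC) = 1/(1 − 0.62) = 1/0.38 ≈ 2.632.
Need ΔY = +€434 million, so ΔG = ΔY/k = (+€434 million) × 0.38 ≈ +€164.9 million.
The government should increase government purchases by €164.9 million.

+€164.9 million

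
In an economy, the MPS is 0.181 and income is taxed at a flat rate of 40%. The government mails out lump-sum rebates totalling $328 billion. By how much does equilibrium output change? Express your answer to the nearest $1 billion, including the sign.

MPC = 1 − MPS = 1 − 0.181 = 0.819.
A lump-sum tax change of −$328 billion shifts disposable income by +$328 billion; first-round consumption changes by −c × ΔT = −0.819 × (−$328 billion) = +$268.632 billion.
Expenditure multiplier = 1/(1 − c(1−t)) = 1/(1 − 0.819×0.6) = 1/0.5086 ≈ 1.966.
The tax multiplier is −c × k ≈ −1.61, so ΔY = k × (−c·ΔT) = (+$268.632 billion) / 0.5086 ≈ +$528 billion.

+$528 billion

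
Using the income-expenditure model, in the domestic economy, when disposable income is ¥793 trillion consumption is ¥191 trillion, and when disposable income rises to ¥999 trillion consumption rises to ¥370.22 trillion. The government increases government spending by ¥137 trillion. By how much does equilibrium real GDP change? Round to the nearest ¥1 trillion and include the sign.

+¥1,054 trillion

MPC = ΔC/ΔYd = (370.22 − 191)/(999 − 793) = 179.22/206 = 0.87.
Expenditure multiplier = 1/(1 − MPC) = 1/(1 − 0.87) = 1/0.13 ≈ 7.692.
ΔY = k × ΔG = (+¥137 trillion) / 0.13 ≈ +¥1,054 trillion.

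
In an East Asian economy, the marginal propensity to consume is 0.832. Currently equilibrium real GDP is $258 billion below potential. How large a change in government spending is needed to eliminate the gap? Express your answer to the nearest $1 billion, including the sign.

+$43 billion

Spending multiplier = 1/(1 − MPC) = 1/(1 − 0.832) = 1/0.168 ≈ 5.952.
Need ΔY = +$258 billion, so ΔG = ΔY/k = (+$258 billion) × 0.168 ≈ +$43 billion.
The government should increase government spending by $43 billion.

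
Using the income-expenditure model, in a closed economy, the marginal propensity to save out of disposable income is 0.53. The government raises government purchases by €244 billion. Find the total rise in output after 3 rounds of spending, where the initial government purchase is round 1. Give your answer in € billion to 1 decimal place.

€412.6 billion

MPC = 1 − MPS = 1 − 0.53 = 0.47.
Round 1 adds ΔG = €244 billion; each later round is MPC = 0.47 times the previous.
After 3 rounds: 244 + 114.68 + 53.8996 = ΔG·(1 − c^3)/(1 − c) = 244 × (1 − 0.103823)/0.53 ≈ €412.6 billion.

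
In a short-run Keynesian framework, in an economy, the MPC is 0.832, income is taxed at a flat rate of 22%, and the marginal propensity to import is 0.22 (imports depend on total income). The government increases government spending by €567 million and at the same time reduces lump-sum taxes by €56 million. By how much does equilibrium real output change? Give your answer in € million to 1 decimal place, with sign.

Expenditure multiplier = 1/(1 − c(1−t) + m) = 1/(1 − 0.832×0.78 + 0.22) = 1/0.57104 ≈ 1.751.
ΔG contributes k·ΔG = (+€567 million) / 0.57104 ≈ +€992.9 million.
ΔT of −€56 million changes first-round spending by −c·ΔT = +€46.592 million, contributing k·(−c·ΔT) = (+€46.592 million) / 0.57104 ≈ +€81.6 million.
Net ΔY = k(ΔG − c·ΔT) = (+€613.592 million) / 0.57104 ≈ +€1,074.5 million.

+€1,074.5 million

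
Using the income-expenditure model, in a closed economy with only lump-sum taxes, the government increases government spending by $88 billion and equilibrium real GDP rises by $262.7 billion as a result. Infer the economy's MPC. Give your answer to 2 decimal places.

Implied spending multiplier k = ΔY/ΔG = 262.7/88 ≈ 2.9852.
Since k = 1/(1 − MPC), MPC = 1 − 1/k = 1 − ΔG/ΔY = 1 − 88/262.7 ≈ 0.67.

0.67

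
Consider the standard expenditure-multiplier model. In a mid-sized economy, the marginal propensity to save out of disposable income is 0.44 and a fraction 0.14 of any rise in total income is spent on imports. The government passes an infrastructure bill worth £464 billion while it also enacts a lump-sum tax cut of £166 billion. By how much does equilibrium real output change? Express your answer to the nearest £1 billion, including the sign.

+£960 billion

MPC = 1 − MPS = 1 − 0.44 = 0.56.
Expenditure multiplier = 1/(1 − c + m) = 1/(1 − 0.56 + 0.14) = 1/0.58 ≈ 1.724.
ΔG contributes k·ΔG = (+£464 billion) / 0.58 = +£800 billion.
ΔT of −£166 billion changes first-round spending by −c·ΔT = +£92.96 billion, contributing k·(−c·ΔT) = (+£92.96 billion) / 0.58 ≈ +£160.3 billion.
Net ΔY = k(ΔG − c·ΔT) = (+£556.96 billion) / 0.58 ≈ +£960 billion.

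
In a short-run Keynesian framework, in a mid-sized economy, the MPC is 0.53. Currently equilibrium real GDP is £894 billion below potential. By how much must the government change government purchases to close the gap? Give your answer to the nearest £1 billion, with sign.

Spending multiplier = 1/(1 − MPC) = 1/(1 − 0.53) = 1/0.47 ≈ 2.128.
Need ΔY = +£894 billion, so ΔG = ΔY/k = (+£894 billion) × 0.47 ≈ +£420 billion.
The government should increase government purchases by £420 billion.

+£420 billion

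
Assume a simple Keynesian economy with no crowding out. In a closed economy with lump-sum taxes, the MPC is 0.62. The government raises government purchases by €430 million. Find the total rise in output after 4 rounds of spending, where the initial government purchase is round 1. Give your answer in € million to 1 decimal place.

Round 1 adds ΔG = €430 million; each later round is MPC = 0.62 times the previous.
After 4 rounds: 430 + 266.6 + 165.292 + 102.48104 = ΔG·(1 − c^4)/(1 − c) = 430 × (1 − 0.14776336)/0.38 ≈ €964.4 million.

€964.4 million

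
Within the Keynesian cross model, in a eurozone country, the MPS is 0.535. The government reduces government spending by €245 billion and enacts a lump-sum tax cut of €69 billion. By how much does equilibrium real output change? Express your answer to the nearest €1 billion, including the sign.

MPC = 1 − MPS = 1 − 0.535 = 0.465.
Expenditure multiplier = 1/(1 − MPC) = 1/(1 − 0.465) = 1/0.535 ≈ 1.869.
ΔG contributes k·ΔG = (−€245 billion) / 0.535 ≈ −€457.9 billion.
ΔT of −€69 billion changes first-round spending by −c·ΔT = +€32.085 billion, contributing k·(−c·ΔT) = (+€32.085 billion) / 0.535 ≈ +€60 billion.
Net ΔY = k(ΔG − c·ΔT) = (−€212.915 billion) / 0.535 ≈ −€398 billion.

−€398 billion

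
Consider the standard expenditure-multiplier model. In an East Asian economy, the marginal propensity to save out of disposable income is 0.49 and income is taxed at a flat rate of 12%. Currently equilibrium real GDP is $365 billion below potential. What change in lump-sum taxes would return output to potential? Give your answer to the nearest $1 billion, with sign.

MPC = 1 − MPS = 1 − 0.49 = 0.51.
Spending multiplier = 1/(1 − c(1−t)) = 1/(1 − 0.51×0.88) = 1/0.5512 ≈ 1.814.
Tax multiplier = −c·k = −0.51/0.5512 ≈ −0.925. Need ΔY = +$365 billion, so ΔT = ΔY/(−c·k) = −(+$365 billion) × 0.5512 / 0.51 ≈ −$394 billion.
The government should cut lump-sum taxes by $394 billion.

−$394 billion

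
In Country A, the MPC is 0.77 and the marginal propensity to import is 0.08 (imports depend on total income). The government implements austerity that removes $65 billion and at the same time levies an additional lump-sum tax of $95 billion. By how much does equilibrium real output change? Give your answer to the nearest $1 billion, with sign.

Expenditure multiplier = 1/(1 − c + m) = 1/(1 − 0.77 + 0.08) = 1/0.31 ≈ 3.226.
ΔG contributes k·ΔG = (−$65 billion) / 0.31 ≈ −$209.7 billion.
ΔT of +$95 billion changes first-round spending by −c·ΔT = −$73.15 billion, contributing k·(−c·ΔT) = (−$73.15 billion) / 0.31 ≈ −$236 billion.
Net ΔY = k(ΔG − c·ΔT) = (−$138.15 billion) / 0.31 ≈ −$446 billion.

−$446 billion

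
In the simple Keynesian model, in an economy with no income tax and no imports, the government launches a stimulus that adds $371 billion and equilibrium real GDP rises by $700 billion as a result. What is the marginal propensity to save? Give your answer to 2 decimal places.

0.53

Implied spending multiplier k = ΔY/ΔG = 700/371 ≈ 1.8868.
Since k = 1/(1 − MPC), MPC = 1 − 1/k = 1 − ΔG/ΔY = 1 − 371/700 = 0.47.
MPS = 1 − MPC = 0.53.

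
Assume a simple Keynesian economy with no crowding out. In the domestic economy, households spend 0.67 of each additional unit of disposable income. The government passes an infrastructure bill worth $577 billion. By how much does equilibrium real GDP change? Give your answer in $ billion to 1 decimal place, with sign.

+$1,748.5 billion

Government-spending multiplier = 1/(1 − MPC) = 1/(1 − 0.67) = 1/0.33 ≈ 3.03.
ΔY = k × ΔG = (+$577 billion) / 0.33 ≈ +$1,748.5 billion.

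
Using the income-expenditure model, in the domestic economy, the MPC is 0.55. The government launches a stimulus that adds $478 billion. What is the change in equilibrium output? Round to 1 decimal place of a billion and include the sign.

Government-spending multiplier = 1/(1 − MPC) = 1/(1 − 0.55) = 1/0.45 ≈ 2.222.
ΔY = k × ΔG = (+$478 billion) / 0.45 ≈ +$1,062.2 billion.

+$1,062.2 billion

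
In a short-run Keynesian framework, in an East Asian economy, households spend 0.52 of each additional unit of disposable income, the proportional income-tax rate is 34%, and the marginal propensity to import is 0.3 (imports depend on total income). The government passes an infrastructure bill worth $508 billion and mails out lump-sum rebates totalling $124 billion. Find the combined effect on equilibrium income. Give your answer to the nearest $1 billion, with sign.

Expenditure multiplier = 1/(1 − c(1−t) + m) = 1/(1 − 0.52×0.66 + 0.3) = 1/0.9568 ≈ 1.045.
ΔG contributes k·ΔG = (+$508 billion) / 0.9568 ≈ +$530.9 billion.
ΔT of −$124 billion changes first-round spending by −c·ΔT = +$64.48 billion, contributing k·(−c·ΔT) = (+$64.48 billion) / 0.9568 ≈ +$67.4 billion.
Net ΔY = k(ΔG − c·ΔT) = (+$572.48 billion) / 0.9568 ≈ +$598 billion.

+$598 billion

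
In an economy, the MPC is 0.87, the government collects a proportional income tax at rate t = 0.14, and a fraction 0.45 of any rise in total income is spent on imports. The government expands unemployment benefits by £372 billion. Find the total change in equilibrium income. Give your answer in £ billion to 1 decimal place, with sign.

+£461.2 billion

The transfer change shifts disposable income by +£372 billion, so first-round consumption changes by c·ΔTR = 0.87 × (+£372 billion) = +£323.64 billion.
Expenditure multiplier = 1/(1 − c(1−t) + m) = 1/(1 − 0.87×0.86 + 0.45) = 1/0.7018 ≈ 1.425.
The transfer multiplier is c × k ≈ 1.24, so ΔY = k × (c·ΔTR) = (+£323.64 billion) / 0.7018 ≈ +£461.2 billion.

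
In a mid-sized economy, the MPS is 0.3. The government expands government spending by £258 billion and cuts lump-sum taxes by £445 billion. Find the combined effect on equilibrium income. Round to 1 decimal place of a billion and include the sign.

+£1,898.3 billion

MPC = 1 − MPS = 1 − 0.3 = 0.7.
Expenditure multiplier = 1/(1 − MPC) = 1/(1 − 0.7) = 1/0.3 ≈ 3.333.
ΔG contributes k·ΔG = (+£258 billion) / 0.3 = +£860 billion.
ΔT of −£445 billion changes first-round spending by −c·ΔT = +£311.5 billion, contributing k·(−c·ΔT) = (+£311.5 billion) / 0.3 ≈ +£1,038.3 billion.
Net ΔY = k(ΔG − c·ΔT) = (+£569.5 billion) / 0.3 ≈ +£1,898.3 billion.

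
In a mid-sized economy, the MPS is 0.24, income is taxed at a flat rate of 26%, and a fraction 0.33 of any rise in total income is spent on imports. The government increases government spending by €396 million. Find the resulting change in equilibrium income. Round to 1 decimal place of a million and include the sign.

MPC = 1 − MPS = 1 − 0.24 = 0.76.
Spending multiplier = 1/(1 − c(1−t) + m) = 1/(1 − 0.76×0.74 + 0.33) = 1/0.7676 ≈ 1.303.
ΔY = k × ΔG = (+€396 million) / 0.7676 ≈ +€515.9 million.

+€515.9 million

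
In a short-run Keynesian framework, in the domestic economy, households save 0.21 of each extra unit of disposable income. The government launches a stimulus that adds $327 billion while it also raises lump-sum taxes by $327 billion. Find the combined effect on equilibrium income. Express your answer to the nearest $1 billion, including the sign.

+$327 billion

MPC = 1 − MPS = 1 − 0.21 = 0.79.
Expenditure multiplier = 1/(1 − MPC) = 1/(1 − 0.79) = 1/0.21 ≈ 4.762.
ΔG contributes k·ΔG = (+$327 billion) / 0.21 ≈ +$1,557.1 billion.
ΔT of +$327 billion changes first-round spending by −c·ΔT = −$258.33 billion, contributing k·(−c·ΔT) = (−$258.33 billion) / 0.21 ≈ −$1,230.1 billion.
With ΔG = ΔT and no other leakages, the balanced-budget multiplier is 1, so ΔY = ΔG = +$327 billion.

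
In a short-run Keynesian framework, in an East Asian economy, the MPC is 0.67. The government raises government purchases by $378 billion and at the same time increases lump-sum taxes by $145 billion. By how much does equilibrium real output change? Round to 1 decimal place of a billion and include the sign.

Expenditure multiplier = 1/(1 − MPC) = 1/(1 − 0.67) = 1/0.33 ≈ 3.03.
ΔG contributes k·ΔG = (+$378 billion) / 0.33 ≈ +$1,145.5 billion.
ΔT of +$145 billion changes first-round spending by −c·ΔT = −$97.15 billion, contributing k·(−c·ΔT) = (−$97.15 billion) / 0.33 ≈ −$294.4 billion.
Net ΔY = k(ΔG − c·ΔT) = (+$280.85 billion) / 0.33 ≈ +$851.1 billion.

+$851.1 billion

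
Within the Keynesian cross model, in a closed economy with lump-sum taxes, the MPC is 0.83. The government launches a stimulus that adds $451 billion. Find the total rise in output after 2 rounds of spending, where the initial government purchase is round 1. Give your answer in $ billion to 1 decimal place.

Round 1 adds ΔG = $451 billion; each later round is MPC = 0.83 times the previous.
After 2 rounds: 451 + 374.33 = ΔG·(1 − c^2)/(1 − c) = 451 × (1 − 0.6889)/0.17 ≈ $825.3 billion.

$825.3 billion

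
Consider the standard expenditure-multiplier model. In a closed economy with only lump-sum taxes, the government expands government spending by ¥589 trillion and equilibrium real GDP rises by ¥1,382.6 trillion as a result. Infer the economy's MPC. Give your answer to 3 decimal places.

Implied spending multiplier k = ΔY/ΔG = 1,382.6/589 ≈ 2.3474.
Since k = 1/(1 − MPC), MPC = 1 − 1/k = 1 − ΔG/ΔY = 1 − 589/1,382.6 ≈ 0.574.

0.574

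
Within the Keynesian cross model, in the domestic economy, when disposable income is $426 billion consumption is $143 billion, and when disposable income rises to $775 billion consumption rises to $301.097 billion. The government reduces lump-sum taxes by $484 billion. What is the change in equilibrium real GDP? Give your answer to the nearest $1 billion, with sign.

+$401 billion

MPC = ΔC/ΔYd = (301.097 − 143)/(775 − 426) = 158.097/349 = 0.453.
A lump-sum tax change of −$484 billion shifts disposable income by +$484 billion; first-round consumption changes by −c × ΔT = −0.453 × (−$484 billion) = +$219.252 billion.
Expenditure multiplier = 1/(1 − MPC) = 1/(1 − 0.453) = 1/0.547 ≈ 1.828.
The tax multiplier is −c × k ≈ −0.828, so ΔY = k × (−c·ΔT) = (+$219.252 billion) / 0.547 ≈ +$401 billion.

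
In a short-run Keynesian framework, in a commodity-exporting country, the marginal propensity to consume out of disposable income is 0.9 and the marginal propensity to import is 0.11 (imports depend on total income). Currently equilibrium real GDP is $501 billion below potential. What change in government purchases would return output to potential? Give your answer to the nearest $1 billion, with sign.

+$105 billion

Spending multiplier = 1/(1 − c + m) = 1/(1 − 0.9 + 0.11) = 1/0.21 ≈ 4.762.
Need ΔY = +$501 billion, so ΔG = ΔY/k = (+$501 billion) × 0.21 ≈ +$105 billion.
The government should increase government purchases by $105 billion.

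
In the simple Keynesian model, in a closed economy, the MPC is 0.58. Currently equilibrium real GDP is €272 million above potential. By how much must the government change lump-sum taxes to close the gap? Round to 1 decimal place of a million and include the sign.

+€197.0 million

Spending multiplier = 1/(1 − MPC) = 1/(1 − 0.58) = 1/0.42 ≈ 2.381.
Tax multiplier = −c·k = −0.58/0.42 ≈ −1.381. Need ΔY = −€272 million, so ΔT = ΔY/(−c·k) = −(−€272 million) × 0.42 / 0.58 ≈ +€197 million.
The government should raise lump-sum taxes by €197 million.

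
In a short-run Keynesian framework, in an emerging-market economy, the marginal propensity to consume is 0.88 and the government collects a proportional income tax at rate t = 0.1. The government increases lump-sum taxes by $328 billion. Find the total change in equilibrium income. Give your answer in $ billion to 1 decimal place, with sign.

A lump-sum tax change of +$328 billion shifts disposable income by −$328 billion; first-round consumption changes by −c × ΔT = −0.88 × (+$328 billion) = −$288.64 billion.
Expenditure multiplier = 1/(1 − c(1−t)) = 1/(1 − 0.88×0.9) = 1/0.208 ≈ 4.808.
The tax multiplier is −c × k ≈ −4.231, so ΔY = k × (−c·ΔT) = (−$288.64 billion) / 0.208 ≈ −$1,387.7 billion.

−$1,387.7 billion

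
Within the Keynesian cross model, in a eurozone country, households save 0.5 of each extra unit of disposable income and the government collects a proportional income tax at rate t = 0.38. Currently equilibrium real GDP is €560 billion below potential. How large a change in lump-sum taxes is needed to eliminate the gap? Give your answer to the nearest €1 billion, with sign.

−€773 billion

MPC = 1 − MPS = 1 − 0.5 = 0.5.
Spending multiplier = 1/(1 − c(1−t)) = 1/(1 − 0.5×0.62) = 1/0.69 ≈ 1.449.
Tax multiplier = −c·k = −0.5/0.69 ≈ −0.725. Need ΔY = +€560 billion, so ΔT = ΔY/(−c·k) = −(+€560 billion) × 0.69 / 0.5 ≈ −€773 billion.
The government should cut lump-sum taxes by €773 billion.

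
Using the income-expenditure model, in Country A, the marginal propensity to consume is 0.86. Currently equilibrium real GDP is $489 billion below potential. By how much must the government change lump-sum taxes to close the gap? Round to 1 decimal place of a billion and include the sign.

Spending multiplier = 1/(1 − MPC) = 1/(1 − 0.86) = 1/0.14 ≈ 7.143.
Tax multiplier = −c·k = −0.86/0.14 ≈ −6.143. Need ΔY = +$489 billion, so ΔT = ΔY/(−c·k) = −(+$489 billion) × 0.14 / 0.86 ≈ −$79.6 billion.
The government should cut lump-sum taxes by $79.6 billion.

−$79.6 billion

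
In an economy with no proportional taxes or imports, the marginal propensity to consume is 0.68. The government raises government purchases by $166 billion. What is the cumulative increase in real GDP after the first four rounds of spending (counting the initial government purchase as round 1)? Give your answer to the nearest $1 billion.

Round 1 adds ΔG = $166 billion; each later round is MPC = 0.68 times the previous.
After 4 rounds: 166 + 112.88 + 76.7584 + 52.195712 = ΔG·(1 − c^4)/(1 − c) = 166 × (1 − 0.21381376)/0.32 ≈ $408 billion.

$408 billion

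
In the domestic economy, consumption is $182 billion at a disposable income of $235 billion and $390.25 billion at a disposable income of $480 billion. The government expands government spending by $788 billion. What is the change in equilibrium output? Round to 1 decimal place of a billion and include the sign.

+$5,253.3 billion

MPC = ΔC/ΔYd = (390.25 − 182)/(480 − 235) = 208.25/245 = 0.85.
Government-spending multiplier = 1/(1 − MPC) = 1/(1 − 0.85) = 1/0.15 ≈ 6.667.
ΔY = k × ΔG = (+$788 billion) / 0.15 ≈ +$5,253.3 billion.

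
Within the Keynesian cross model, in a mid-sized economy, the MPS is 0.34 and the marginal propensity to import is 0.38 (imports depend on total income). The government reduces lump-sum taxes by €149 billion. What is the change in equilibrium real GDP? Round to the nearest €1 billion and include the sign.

MPC = 1 − MPS = 1 − 0.34 = 0.66.
A lump-sum tax change of −€149 billion shifts disposable income by +€149 billion; first-round consumption changes by −c × ΔT = −0.66 × (−€149 billion) = +€98.34 billion.
Expenditure multiplier = 1/(1 − c + m) = 1/(1 − 0.66 + 0.38) = 1/0.72 ≈ 1.389.
The tax multiplier is −c × k ≈ −0.917, so ΔY = k × (−c·ΔT) = (+€98.34 billion) / 0.72 ≈ +€137 billion.

+€137 billion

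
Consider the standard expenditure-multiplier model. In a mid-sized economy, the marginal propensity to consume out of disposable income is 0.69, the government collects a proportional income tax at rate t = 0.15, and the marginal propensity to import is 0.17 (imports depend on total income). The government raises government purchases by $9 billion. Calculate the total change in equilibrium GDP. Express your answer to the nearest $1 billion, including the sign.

+$15 billion

Expenditure multiplier = 1/(1 − c(1−t) + m) = 1/(1 − 0.69×0.85 + 0.17) = 1/0.5835 ≈ 1.714.
ΔY = k × ΔG = (+$9 billion) / 0.5835 ≈ +$15 billion.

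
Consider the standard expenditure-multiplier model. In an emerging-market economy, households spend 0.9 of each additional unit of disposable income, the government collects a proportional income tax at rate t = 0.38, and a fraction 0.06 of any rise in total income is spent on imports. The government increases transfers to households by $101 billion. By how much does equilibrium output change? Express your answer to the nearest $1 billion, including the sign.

+$181 billion

The transfer change shifts disposable income by +$101 billion, so first-round consumption changes by c·ΔTR = 0.9 × (+$101 billion) = +$90.9 billion.
Expenditure multiplier = 1/(1 − c(1−t) + m) = 1/(1 − 0.9×0.62 + 0.06) = 1/0.502 ≈ 1.992.
The transfer multiplier is c × k ≈ 1.793, so ΔY = k × (c·ΔTR) = (+$90.9 billion) / 0.502 ≈ +$181 billion.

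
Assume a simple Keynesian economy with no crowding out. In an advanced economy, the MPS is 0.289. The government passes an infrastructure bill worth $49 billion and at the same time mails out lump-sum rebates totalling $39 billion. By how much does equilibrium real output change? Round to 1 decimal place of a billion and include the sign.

MPC = 1 − MPS = 1 − 0.289 = 0.711.
Expenditure multiplier = 1/(1 − MPC) = 1/(1 − 0.711) = 1/0.289 ≈ 3.46.
ΔG contributes k·ΔG = (+$49 billion) / 0.289 ≈ +$169.6 billion.
ΔT of −$39 billion changes first-round spending by −c·ΔT = +$27.729 billion, contributing k·(−c·ΔT) = (+$27.729 billion) / 0.289 ≈ +$95.9 billion.
Net ΔY = k(ΔG − c·ΔT) = (+$76.729 billion) / 0.289 ≈ +$265.5 billion.

+$265.5 billion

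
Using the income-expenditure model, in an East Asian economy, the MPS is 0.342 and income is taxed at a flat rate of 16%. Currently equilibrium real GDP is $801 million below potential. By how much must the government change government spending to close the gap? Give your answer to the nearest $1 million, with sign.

MPC = 1 − MPS = 1 − 0.342 = 0.658.
Spending multiplier = 1/(1 − c(1−t)) = 1/(1 − 0.658×0.84) = 1/0.44728 ≈ 2.236.
Need ΔY = +$801 million, so ΔG = ΔY/k = (+$801 million) × 0.44728 ≈ +$358 million.
The government should increase government spending by $358 million.

+$358 million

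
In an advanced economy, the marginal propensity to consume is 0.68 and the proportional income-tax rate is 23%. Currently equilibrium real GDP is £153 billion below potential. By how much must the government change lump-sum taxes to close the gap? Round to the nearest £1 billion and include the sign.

Spending multiplier = 1/(1 − c(1−t)) = 1/(1 − 0.68×0.77) = 1/0.4764 ≈ 2.099.
Tax multiplier = −c·k = −0.68/0.4764 ≈ −1.427. Need ΔY = +£153 billion, so ΔT = ΔY/(−c·k) = −(+£153 billion) × 0.4764 / 0.68 ≈ −£107 billion.
The government should cut lump-sum taxes by £107 billion.

−£107 billion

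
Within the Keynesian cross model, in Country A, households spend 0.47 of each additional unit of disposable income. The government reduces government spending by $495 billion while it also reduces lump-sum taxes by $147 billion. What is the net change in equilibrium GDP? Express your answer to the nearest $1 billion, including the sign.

−$804 billion

Expenditure multiplier = 1/(1 − MPC) = 1/(1 − 0.47) = 1/0.53 ≈ 1.887.
ΔG contributes k·ΔG = (−$495 billion) / 0.53 ≈ −$934 billion.
ΔT of −$147 billion changes first-round spending by −c·ΔT = +$69.09 billion, contributing k·(−c·ΔT) = (+$69.09 billion) / 0.53 ≈ +$130.4 billion.
Net ΔY = k(ΔG − c·ΔT) = (−$425.91 billion) / 0.53 ≈ −$804 billion.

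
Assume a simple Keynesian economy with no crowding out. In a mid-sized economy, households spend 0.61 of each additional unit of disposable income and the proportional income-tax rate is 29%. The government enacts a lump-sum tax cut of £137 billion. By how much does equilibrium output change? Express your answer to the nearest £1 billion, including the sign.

A lump-sum tax change of −£137 billion shifts disposable income by +£137 billion; first-round consumption changes by −c × ΔT = −0.61 × (−£137 billion) = +£83.57 billion.
Expenditure multiplier = 1/(1 − c(1−t)) = 1/(1 − 0.61×0.71) = 1/0.5669 ≈ 1.764.
The tax multiplier is −c × k ≈ −1.076, so ΔY = k × (−c·ΔT) = (+£83.57 billion) / 0.5669 ≈ +£147 billion.

+£147 billion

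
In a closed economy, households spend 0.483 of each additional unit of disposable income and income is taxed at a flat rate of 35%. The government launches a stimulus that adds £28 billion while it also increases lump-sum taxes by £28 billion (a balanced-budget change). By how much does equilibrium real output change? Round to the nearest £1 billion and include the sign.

Expenditure multiplier = 1/(1 − c(1−t)) = 1/(1 − 0.483×0.65) = 1/0.68605 ≈ 1.458.
ΔG contributes k·ΔG = (+£28 billion) / 0.68605 ≈ +£40.8 billion.
ΔT of +£28 billion changes first-round spending by −c·ΔT = −£13.524 billion, contributing k·(−c·ΔT) = (−£13.524 billion) / 0.68605 ≈ −£19.7 billion.
Net ΔY = k(ΔG − c·ΔT) = (+£14.476 billion) / 0.68605 ≈ +£21 billion.

+£21 billion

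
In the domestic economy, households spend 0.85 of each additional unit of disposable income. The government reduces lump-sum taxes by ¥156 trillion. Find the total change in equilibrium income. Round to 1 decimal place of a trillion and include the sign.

+¥884.0 trillion

A lump-sum tax change of −¥156 trillion shifts disposable income by +¥156 trillion; first-round consumption changes by −c × ΔT = −0.85 × (−¥156 trillion) = +¥132.6 trillion.
Expenditure multiplier = 1/(1 − MPC) = 1/(1 − 0.85) = 1/0.15 ≈ 6.667.
The tax multiplier is −c × k ≈ −5.667, so ΔY = k × (−c·ΔT) = (+¥132.6 trillion) / 0.15 = +¥884 trillion.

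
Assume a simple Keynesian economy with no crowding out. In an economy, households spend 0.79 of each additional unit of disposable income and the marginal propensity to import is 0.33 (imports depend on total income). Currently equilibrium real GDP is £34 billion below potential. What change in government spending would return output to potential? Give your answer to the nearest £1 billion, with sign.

+£18 billion

Spending multiplier = 1/(1 − c + m) = 1/(1 − 0.79 + 0.33) = 1/0.54 ≈ 1.852.
Need ΔY = +£34 billion, so ΔG = ΔY/k = (+£34 billion) × 0.54 ≈ +£18 billion.
The government should increase government spending by £18 billion.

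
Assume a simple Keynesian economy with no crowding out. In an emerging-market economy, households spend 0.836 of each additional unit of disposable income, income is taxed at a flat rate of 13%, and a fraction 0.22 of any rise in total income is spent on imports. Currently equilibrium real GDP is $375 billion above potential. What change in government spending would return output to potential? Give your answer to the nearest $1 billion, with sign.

Spending multiplier = 1/(1 − c(1−t) + m) = 1/(1 − 0.836×0.87 + 0.22) = 1/0.49268 ≈ 2.03.
Need ΔY = −$375 billion, so ΔG = ΔY/k = (−$375 billion) × 0.49268 ≈ −$185 billion.
The government should cut government spending by $185 billion.

−$185 billion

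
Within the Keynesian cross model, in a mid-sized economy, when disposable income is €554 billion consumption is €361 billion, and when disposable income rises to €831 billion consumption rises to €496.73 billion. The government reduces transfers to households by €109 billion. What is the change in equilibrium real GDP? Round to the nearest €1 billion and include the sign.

MPC = ΔC/ΔYd = (496.73 − 361)/(831 − 554) = 135.73/277 = 0.49.
The transfer change shifts disposable income by −€109 billion, so first-round consumption changes by c·ΔTR = 0.49 × (−€109 billion) = −€53.41 billion.
Expenditure multiplier = 1/(1 − MPC) = 1/(1 − 0.49) = 1/0.51 ≈ 1.961.
The transfer multiplier is c × k ≈ 0.961, so ΔY = k × (c·ΔTR) = (−€53.41 billion) / 0.51 ≈ −€105 billion.

−€105 billion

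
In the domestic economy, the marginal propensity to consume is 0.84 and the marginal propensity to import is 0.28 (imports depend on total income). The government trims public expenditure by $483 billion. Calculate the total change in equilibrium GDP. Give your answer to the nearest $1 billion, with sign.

Government-spending multiplier = 1/(1 − c + m) = 1/(1 − 0.84 + 0.28) = 1/0.44 ≈ 2.273.
ΔY = k × ΔG = (−$483 billion) / 0.44 ≈ −$1,098 billion.

−$1,098 billion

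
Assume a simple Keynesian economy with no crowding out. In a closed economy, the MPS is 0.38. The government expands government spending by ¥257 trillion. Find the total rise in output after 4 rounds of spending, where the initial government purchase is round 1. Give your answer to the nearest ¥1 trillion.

MPC = 1 − MPS = 1 − 0.38 = 0.62.
Round 1 adds ΔG = ¥257 trillion; each later round is MPC = 0.62 times the previous.
After 4 rounds: 257 + 159.34 + 98.7908 + 61.250296 = ΔG·(1 − c^4)/(1 − c) = 257 × (1 − 0.14776336)/0.38 ≈ ¥576 trillion.

¥576 trillion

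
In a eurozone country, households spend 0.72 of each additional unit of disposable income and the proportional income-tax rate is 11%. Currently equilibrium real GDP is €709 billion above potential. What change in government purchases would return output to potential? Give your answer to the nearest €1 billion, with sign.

Spending multiplier = 1/(1 − c(1−t)) = 1/(1 − 0.72×0.89) = 1/0.3592 ≈ 2.784.
Need ΔY = −€709 billion, so ΔG = ΔY/k = (−€709 billion) × 0.3592 ≈ −€255 billion.
The government should cut government purchases by €255 billion.

−€255 billion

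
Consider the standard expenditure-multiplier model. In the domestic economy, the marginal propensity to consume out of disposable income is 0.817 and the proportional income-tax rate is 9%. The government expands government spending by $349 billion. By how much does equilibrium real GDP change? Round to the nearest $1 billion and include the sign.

Expenditure multiplier = 1/(1 − c(1−t)) = 1/(1 − 0.817×0.91) = 1/0.25653 ≈ 3.898.
ΔY = k × ΔG = (+$349 billion) / 0.25653 ≈ +$1,360 billion.

+$1,360 billion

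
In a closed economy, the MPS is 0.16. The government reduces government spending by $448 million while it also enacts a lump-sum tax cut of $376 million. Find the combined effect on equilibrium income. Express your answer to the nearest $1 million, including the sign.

−$826 million

MPC = 1 − MPS = 1 − 0.16 = 0.84.
Expenditure multiplier = 1/(1 − MPC) = 1/(1 − 0.84) = 1/0.16 = 6.25.
ΔG contributes k·ΔG = (−$448 million) / 0.16 = −$2,800 million.
ΔT of −$376 million changes first-round spending by −c·ΔT = +$315.84 million, contributing k·(−c·ΔT) = (+$315.84 million) / 0.16 = +$1,974 million.
Net ΔY = k(ΔG − c·ΔT) = (−$132.16 million) / 0.16 = −$826 million.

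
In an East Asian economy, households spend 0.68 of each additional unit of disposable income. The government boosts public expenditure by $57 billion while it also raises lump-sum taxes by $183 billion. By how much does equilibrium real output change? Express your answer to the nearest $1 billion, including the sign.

−$211 billion

Expenditure multiplier = 1/(1 − MPC) = 1/(1 − 0.68) = 1/0.32 = 3.125.
ΔG contributes k·ΔG = (+$57 billion) / 0.32 ≈ +$178.1 billion.
ΔT of +$183 billion changes first-round spending by −c·ΔT = −$124.44 billion, contributing k·(−c·ΔT) = (−$124.44 billion) / 0.32 ≈ −$388.9 billion.
Net ΔY = k(ΔG − c·ΔT) = (−$67.44 billion) / 0.32 ≈ −$211 billion.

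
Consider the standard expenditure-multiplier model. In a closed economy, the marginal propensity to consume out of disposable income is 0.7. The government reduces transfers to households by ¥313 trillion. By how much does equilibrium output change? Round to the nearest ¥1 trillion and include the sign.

The transfer change shifts disposable income by −¥313 trillion, so first-round consumption changes by c·ΔTR = 0.7 × (−¥313 trillion) = −¥219.1 trillion.
Expenditure multiplier = 1/(1 − MPC) = 1/(1 − 0.7) = 1/0.3 ≈ 3.333.
The transfer multiplier is c × k ≈ 2.333, so ΔY = k × (c·ΔTR) = (−¥219.1 trillion) / 0.3 ≈ −¥730 trillion.

−¥730 trillion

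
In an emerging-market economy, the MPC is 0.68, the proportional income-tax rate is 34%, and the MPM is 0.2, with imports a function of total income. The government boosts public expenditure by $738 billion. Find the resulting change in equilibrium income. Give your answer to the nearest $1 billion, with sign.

Expenditure multiplier = 1/(1 − c(1−t) + m) = 1/(1 − 0.68×0.66 + 0.2) = 1/0.7512 ≈ 1.331.
ΔY = k × ΔG = (+$738 billion) / 0.7512 ≈ +$982 billion.

+$982 billion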